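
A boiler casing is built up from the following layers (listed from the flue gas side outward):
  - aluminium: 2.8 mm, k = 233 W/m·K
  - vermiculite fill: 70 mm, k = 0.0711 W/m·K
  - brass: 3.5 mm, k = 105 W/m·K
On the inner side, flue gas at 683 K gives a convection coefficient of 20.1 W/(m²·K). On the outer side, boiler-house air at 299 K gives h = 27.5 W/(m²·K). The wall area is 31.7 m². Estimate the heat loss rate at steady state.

Q ≈ 11400 W

Thermal resistances in series:
R_inner film = 1/(h_i·A) = 1/(20.1×31.7) = 0.001569 K/W
R_aluminium = L/(kA) = 0.0028/(233×31.7) = 3.791×10^-7 K/W
R_vermiculite fill = L/(kA) = 0.07/(0.0711×31.7) = 0.03106 K/W
R_brass = L/(kA) = 0.0035/(105×31.7) = 1.052×10^-6 K/W
R_outer film = 1/(h_o·A) = 1/(27.5×31.7) = 0.001147 K/W
R_total = 0.03378 K/W
Q = ΔT / R_total = 384 / 0.03378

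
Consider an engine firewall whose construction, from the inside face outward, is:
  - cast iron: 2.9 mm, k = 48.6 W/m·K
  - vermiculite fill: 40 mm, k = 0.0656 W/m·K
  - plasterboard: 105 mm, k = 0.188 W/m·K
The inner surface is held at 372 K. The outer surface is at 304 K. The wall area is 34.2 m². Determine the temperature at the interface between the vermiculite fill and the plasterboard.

T ≈ 337 K

Thermal resistances in series:
R_cast iron = L/(kA) = 0.0029/(48.6×34.2) = 1.745×10^-6 K/W
R_vermiculite fill = L/(kA) = 0.04/(0.0656×34.2) = 0.01783 K/W
R_plasterboard = L/(kA) = 0.105/(0.188×34.2) = 0.01633 K/W
R_total = 0.03416 K/W;  Q = ΔT/R_total = 68/0.03416 = 1991 W
T_interface = T_inner − Q·ΣR(inner→interface) = 372 − 1990×0.01783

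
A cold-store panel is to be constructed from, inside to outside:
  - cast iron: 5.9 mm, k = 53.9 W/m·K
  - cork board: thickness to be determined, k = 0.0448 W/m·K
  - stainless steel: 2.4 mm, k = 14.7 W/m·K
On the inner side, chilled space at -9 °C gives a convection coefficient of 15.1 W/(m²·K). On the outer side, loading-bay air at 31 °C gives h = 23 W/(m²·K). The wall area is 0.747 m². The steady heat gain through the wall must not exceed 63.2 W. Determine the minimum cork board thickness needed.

Using the resistance-network approach (series):
R_inner film = 1/(h_i·A) = 1/(15.1×0.747) = 0.08865 K/W
R_cast iron = L/(kA) = 0.0059/(53.9×0.747) = 1.465×10^-4 K/W
R_stainless steel = L/(kA) = 0.0024/(14.7×0.747) = 2.186×10^-4 K/W
R_outer film = 1/(h_o·A) = 1/(23×0.747) = 0.0582 K/W
Sum of the known resistances R_other = 0.1472 K/W
Required total resistance R_tot = ΔT/Q_allow = 40/63.2 = 0.6329 K/W
R_cork board = R_tot − R_other = 0.4857 K/W
L = R·k·A = 0.4857×0.0448×0.747

L ≈ 16.3 mm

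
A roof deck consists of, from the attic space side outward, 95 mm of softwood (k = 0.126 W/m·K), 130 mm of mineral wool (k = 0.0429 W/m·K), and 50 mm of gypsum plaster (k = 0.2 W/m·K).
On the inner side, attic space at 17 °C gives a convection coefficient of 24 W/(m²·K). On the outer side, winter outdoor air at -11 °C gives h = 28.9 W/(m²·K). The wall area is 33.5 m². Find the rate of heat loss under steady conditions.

Q ≈ 228 W

Using the resistance-network approach (series):
R_inner film = 1/(h_i·A) = 1/(24×33.5) = 0.001244 K/W
R_softwood = L/(kA) = 0.095/(0.126×33.5) = 0.02251 K/W
R_mineral wool = L/(kA) = 0.13/(0.0429×33.5) = 0.09046 K/W
R_gypsum plaster = L/(kA) = 0.05/(0.2×33.5) = 0.007463 K/W
R_outer film = 1/(h_o·A) = 1/(28.9×33.5) = 0.001033 K/W
R_total = 0.1227 K/W
Q = ΔT / R_total = 28 / 0.1227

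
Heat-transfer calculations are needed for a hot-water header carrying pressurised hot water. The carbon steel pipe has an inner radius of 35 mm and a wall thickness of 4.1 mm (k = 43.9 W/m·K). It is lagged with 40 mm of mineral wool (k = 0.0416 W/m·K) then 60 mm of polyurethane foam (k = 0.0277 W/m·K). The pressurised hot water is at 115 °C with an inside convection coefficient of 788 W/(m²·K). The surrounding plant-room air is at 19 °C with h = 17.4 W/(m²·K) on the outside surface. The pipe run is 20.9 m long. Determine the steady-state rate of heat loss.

Q ≈ 334 W

Cylindrical conduction, so R = ln(r₂/r₁)/(2πkL) per layer, in series:
R_inner film = 1/(h_i·2πr₁L) = 1/(788×2π×0.035×20.9) = 2.761×10^-4 K/W
R_carbon steel pipe wall = ln(39.1/35)/(2π×43.9×20.9) = 1.922×10^-5 K/W
R_mineral wool = ln(79.1/39.1)/(2π×0.0416×20.9) = 0.129 K/W
R_polyurethane foam = ln(139.1/79.1)/(2π×0.0277×20.9) = 0.1552 K/W
R_outer film = 1/(h_o·2πr_oL) = 1/(17.4×2π×0.1391×20.9) = 0.003146 K/W
R_total = 0.2876 K/W
Q = ΔT/R_total = 96/0.2876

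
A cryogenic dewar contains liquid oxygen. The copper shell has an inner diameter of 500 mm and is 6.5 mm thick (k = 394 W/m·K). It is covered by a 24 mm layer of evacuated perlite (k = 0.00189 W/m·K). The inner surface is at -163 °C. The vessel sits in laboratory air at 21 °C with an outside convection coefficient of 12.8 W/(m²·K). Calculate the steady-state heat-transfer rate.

Q ≈ 13 W

Radial (spherical) resistances in series:
R_copper shell = (1/0.25 − 1/0.2565)/(4π×394) = 2.047×10^-5 K/W
R_evacuated perlite = (1/0.2565 − 1/0.2805)/(4π×0.00189) = 14.04 K/W
R_outer film = 1/(h·4πr_o²) = 1/(12.8×4π×0.2805²) = 0.07902 K/W
R_total = 14.12 K/W
Q = ΔT/R_total = 184/14.12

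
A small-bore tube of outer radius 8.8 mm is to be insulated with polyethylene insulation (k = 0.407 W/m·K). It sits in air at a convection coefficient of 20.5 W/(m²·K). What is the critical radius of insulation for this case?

For a cylinder r_cr = k/h = 0.407/20.5
r_cr = 19.9 mm; since the bare radius (8.8 mm) is below r_cr, adding a thin layer of insulation will *increase* heat loss.

r_cr ≈ 19.9 mm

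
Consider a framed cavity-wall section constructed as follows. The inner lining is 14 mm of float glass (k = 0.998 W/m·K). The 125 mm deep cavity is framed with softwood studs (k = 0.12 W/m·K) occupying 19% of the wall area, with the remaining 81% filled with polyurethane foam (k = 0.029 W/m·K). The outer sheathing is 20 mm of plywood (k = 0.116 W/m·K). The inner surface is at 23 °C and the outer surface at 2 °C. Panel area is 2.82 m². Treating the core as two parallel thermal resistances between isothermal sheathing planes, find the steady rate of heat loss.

Q ≈ 20.5 W

Sheathing layers in series; stud and cavity paths in parallel between them.
R_inner = 0.014/(0.998×2.82) = 0.004974 K/W
R_stud  = 0.125/(0.12×0.19×2.82) = 1.944 K/W
R_cav   = 0.125/(0.029×0.81×2.82) = 1.887 K/W
1/R_core = 1/R_stud + 1/R_cav → R_core = 0.9576 K/W
R_outer = 0.02/(0.116×2.82) = 0.06114 K/W
R_total = 1.024 K/W
Q = ΔT/R_total = 21/1.024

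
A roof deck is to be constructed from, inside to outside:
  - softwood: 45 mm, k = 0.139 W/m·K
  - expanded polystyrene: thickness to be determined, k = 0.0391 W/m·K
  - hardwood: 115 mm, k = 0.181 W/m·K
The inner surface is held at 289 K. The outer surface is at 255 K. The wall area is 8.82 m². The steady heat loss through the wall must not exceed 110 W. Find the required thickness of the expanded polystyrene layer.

Using the resistance-network approach (series):
R_softwood = L/(kA) = 0.045/(0.139×8.82) = 0.03671 K/W
R_hardwood = L/(kA) = 0.115/(0.181×8.82) = 0.07204 K/W
Sum of the known resistances R_other = 0.1087 K/W
Required total resistance R_tot = ΔT/Q_allow = 34/110 = 0.3091 K/W
R_expanded polystyrene = R_tot − R_other = 0.2003 K/W
L = R·k·A = 0.2003×0.0391×8.82

L ≈ 69.1 mm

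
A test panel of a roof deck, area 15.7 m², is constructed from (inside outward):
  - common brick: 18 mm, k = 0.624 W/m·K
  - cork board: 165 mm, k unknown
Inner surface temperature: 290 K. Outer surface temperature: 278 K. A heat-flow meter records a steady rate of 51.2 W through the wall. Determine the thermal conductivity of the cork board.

Model the wall as resistances in series:
R_common brick = L/(kA) = 0.018/(0.624×15.7) = 0.001837 K/W
Sum of known resistances R_other = 0.001837 K/W
Total R = ΔT/Q = 12/51.2 = 0.2344 K/W
R_cork board = R_total − R_other = 0.2325 K/W
k = L/(R·A) = 0.165/(0.2325×15.7)

k ≈ 0.0452 W/(m·K)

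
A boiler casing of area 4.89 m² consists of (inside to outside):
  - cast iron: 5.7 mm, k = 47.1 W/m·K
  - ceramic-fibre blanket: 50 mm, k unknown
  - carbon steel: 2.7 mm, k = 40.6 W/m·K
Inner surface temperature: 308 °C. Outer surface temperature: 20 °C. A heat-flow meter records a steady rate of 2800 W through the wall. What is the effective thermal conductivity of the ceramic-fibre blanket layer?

k ≈ 0.0994 W/(m·K)

Thermal resistances in series:
R_cast iron = L/(kA) = 0.0057/(47.1×4.89) = 2.475×10^-5 K/W
R_carbon steel = L/(kA) = 0.0027/(40.6×4.89) = 1.36×10^-5 K/W
Sum of known resistances R_other = 3.835×10^-5 K/W
Total R = ΔT/Q = 288/2800 = 0.1029 K/W
R_ceramic-fibre blanket = R_total − R_other = 0.1028 K/W
k = L/(R·A) = 0.05/(0.1028×4.89)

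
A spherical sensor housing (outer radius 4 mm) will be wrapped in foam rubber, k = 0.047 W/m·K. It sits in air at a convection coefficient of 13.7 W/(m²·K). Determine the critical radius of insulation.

For a sphere r_cr = 2k/h = 2×0.047/13.7
r_cr = 6.86 mm; since the bare radius (4 mm) is below r_cr, adding a thin layer of insulation will *increase* heat loss.

r_cr ≈ 6.86 mm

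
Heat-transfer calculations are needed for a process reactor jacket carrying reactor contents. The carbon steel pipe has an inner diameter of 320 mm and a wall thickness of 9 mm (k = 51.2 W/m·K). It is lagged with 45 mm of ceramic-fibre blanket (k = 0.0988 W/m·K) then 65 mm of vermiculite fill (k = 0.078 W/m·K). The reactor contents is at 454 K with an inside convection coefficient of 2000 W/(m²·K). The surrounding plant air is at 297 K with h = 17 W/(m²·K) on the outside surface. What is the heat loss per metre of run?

Treating each annulus and film as a series resistance:
R_inner film = 1/(h_i·2πr₁L) = 1/(2000×2π×0.16×1) = 4.974×10^-4 K/W
R_carbon steel pipe wall = ln(169/160)/(2π×51.2×1) = 1.701×10^-4 K/W
R_ceramic-fibre blanket = ln(214/169)/(2π×0.0988×1) = 0.3803 K/W
R_vermiculite fill = ln(279/214)/(2π×0.078×1) = 0.5412 K/W
R_outer film = 1/(h_o·2πr_oL) = 1/(17×2π×0.279×1) = 0.03356 K/W
R_total = 0.9557 K/W
Q = ΔT/R_total = 157/0.9557

q′ ≈ 164 W/m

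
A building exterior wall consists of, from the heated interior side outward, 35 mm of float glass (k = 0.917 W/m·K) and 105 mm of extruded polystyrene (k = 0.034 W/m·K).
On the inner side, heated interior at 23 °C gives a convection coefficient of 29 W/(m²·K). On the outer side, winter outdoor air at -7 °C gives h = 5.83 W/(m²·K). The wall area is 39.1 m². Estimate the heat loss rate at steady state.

Series thermal resistances:
R_inner film = 1/(h_i·A) = 1/(29×39.1) = 8.819×10^-4 K/W
R_float glass = L/(kA) = 0.035/(0.917×39.1) = 9.762×10^-4 K/W
R_extruded polystyrene = L/(kA) = 0.105/(0.034×39.1) = 0.07898 K/W
R_outer film = 1/(h_o·A) = 1/(5.83×39.1) = 0.004387 K/W
R_total = 0.08523 K/W
Q = ΔT / R_total = 30 / 0.08523

Q ≈ 352 W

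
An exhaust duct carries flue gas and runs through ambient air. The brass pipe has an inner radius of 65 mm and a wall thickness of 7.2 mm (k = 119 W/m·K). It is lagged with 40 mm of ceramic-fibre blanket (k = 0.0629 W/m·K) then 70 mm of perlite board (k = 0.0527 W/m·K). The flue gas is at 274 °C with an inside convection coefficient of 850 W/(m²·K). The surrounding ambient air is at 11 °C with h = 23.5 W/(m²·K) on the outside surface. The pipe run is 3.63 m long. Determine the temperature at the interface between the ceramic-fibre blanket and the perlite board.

T ≈ 162 °C

Treating each annulus and film as a series resistance:
R_inner film = 1/(h_i·2πr₁L) = 1/(850×2π×0.065×3.63) = 7.936×10^-4 K/W
R_brass pipe wall = ln(72.2/65)/(2π×119×3.63) = 3.871×10^-5 K/W
R_ceramic-fibre blanket = ln(112.2/72.2)/(2π×0.0629×3.63) = 0.3073 K/W
R_perlite board = ln(182.2/112.2)/(2π×0.0527×3.63) = 0.4034 K/W
R_outer film = 1/(h_o·2πr_oL) = 1/(23.5×2π×0.1822×3.63) = 0.01024 K/W
R_total = 0.7217 K/W
Q = ΔT/R_total = 263/0.7217
Q = 364 W
T_interface = T_inner − Q·ΣR(inner→interface) = 274 − 364×0.3081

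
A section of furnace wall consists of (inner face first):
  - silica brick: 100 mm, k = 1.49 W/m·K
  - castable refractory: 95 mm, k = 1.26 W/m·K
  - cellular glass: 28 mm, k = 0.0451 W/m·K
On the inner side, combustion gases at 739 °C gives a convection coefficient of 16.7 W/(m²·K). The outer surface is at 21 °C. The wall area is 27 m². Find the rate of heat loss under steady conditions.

Q ≈ 23500 W

Using the resistance-network approach (series):
R_inner film = 1/(h_i·A) = 1/(16.7×27) = 0.002218 K/W
R_silica brick = L/(kA) = 0.1/(1.49×27) = 0.002486 K/W
R_castable refractory = L/(kA) = 0.095/(1.26×27) = 0.002792 K/W
R_cellular glass = L/(kA) = 0.028/(0.0451×27) = 0.02299 K/W
R_total = 0.03049 K/W
Q = ΔT / R_total = 718 / 0.03049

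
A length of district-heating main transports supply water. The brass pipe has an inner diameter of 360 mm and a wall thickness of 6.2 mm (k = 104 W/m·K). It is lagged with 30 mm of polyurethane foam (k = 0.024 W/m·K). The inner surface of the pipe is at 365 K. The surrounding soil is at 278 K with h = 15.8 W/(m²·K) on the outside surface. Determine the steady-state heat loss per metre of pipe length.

For a radial system each layer contributes R = ln(r_out/r_in)/(2πkL); films add R = 1/(hA).
R_brass pipe wall = ln(186.2/180)/(2π×104×1) = 5.182×10^-5 K/W
R_polyurethane foam = ln(216.2/186.2)/(2π×0.024×1) = 0.9906 K/W
R_outer film = 1/(h_o·2πr_oL) = 1/(15.8×2π×0.2162×1) = 0.04659 K/W
R_total = 1.037 K/W
Q = ΔT/R_total = 87/1.037

q′ ≈ 83.9 W/m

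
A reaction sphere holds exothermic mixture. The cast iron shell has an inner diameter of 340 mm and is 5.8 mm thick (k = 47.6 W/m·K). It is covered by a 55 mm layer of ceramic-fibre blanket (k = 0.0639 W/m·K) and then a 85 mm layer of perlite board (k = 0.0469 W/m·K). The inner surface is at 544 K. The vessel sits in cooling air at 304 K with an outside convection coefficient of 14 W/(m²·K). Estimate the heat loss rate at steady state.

Q ≈ 64.4 W

Radial (spherical) resistances in series:
R_cast iron shell = (1/0.17 − 1/0.1758)/(4π×47.6) = 3.244×10^-4 K/W
R_ceramic-fibre blanket = (1/0.1758 − 1/0.2308)/(4π×0.0639) = 1.688 K/W
R_perlite board = (1/0.2308 − 1/0.3158)/(4π×0.0469) = 1.979 K/W
R_outer film = 1/(h·4πr_o²) = 1/(14×4π×0.3158²) = 0.057 K/W
R_total = 3.724 K/W
Q = ΔT/R_total = 240/3.724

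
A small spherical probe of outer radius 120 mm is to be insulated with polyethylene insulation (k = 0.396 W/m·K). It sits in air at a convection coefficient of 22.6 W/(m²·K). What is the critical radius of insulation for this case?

For a sphere r_cr = 2k/h = 2×0.396/22.6
r_cr = 35 mm; since the bare radius (120 mm) is above r_cr, any added insulation will reduce heat loss.

r_cr ≈ 35 mm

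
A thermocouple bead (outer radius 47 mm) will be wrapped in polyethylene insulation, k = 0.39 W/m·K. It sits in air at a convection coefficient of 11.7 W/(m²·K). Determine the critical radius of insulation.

r_cr ≈ 66.7 mm

For a sphere r_cr = 2k/h = 2×0.39/11.7
r_cr = 66.7 mm; since the bare radius (47 mm) is below r_cr, adding a thin layer of insulation will *increase* heat loss.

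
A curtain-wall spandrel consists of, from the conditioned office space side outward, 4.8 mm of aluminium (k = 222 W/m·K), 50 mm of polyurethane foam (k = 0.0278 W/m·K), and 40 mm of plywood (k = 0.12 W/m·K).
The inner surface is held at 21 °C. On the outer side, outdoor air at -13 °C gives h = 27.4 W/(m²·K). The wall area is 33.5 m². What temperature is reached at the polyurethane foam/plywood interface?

T ≈ -7.2 °C

Series thermal resistances:
R_aluminium = L/(kA) = 0.0048/(222×33.5) = 6.454×10^-7 K/W
R_polyurethane foam = L/(kA) = 0.05/(0.0278×33.5) = 0.05369 K/W
R_plywood = L/(kA) = 0.04/(0.12×33.5) = 0.00995 K/W
R_outer film = 1/(h_o·A) = 1/(27.4×33.5) = 0.001089 K/W
R_total = 0.06473 K/W;  Q = ΔT/R_total = 34/0.06473 = 525.3 W
T_interface = T_inner − Q·ΣR(inner→interface) = 21 − 525×0.05369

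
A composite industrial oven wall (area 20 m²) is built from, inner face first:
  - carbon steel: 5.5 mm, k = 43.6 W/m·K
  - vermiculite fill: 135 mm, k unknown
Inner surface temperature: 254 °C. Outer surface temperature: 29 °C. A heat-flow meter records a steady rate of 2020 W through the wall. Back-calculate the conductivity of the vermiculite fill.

Series thermal resistances:
R_carbon steel = L/(kA) = 0.0055/(43.6×20) = 6.307×10^-6 K/W
Sum of known resistances R_other = 6.307×10^-6 K/W
Total R = ΔT/Q = 225/2020 = 0.1114 K/W
R_vermiculite fill = R_total − R_other = 0.1114 K/W
k = L/(R·A) = 0.135/(0.1114×20)

k ≈ 0.0606 W/(m·K)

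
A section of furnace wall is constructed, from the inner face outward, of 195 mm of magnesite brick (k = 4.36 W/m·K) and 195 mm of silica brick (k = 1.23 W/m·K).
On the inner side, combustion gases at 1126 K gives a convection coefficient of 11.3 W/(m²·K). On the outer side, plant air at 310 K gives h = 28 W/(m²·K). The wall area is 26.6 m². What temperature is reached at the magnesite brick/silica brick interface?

T ≈ 794 K

Treating each layer as a thermal resistance in series:
R_inner film = 1/(h_i·A) = 1/(11.3×26.6) = 0.003327 K/W
R_magnesite brick = L/(kA) = 0.195/(4.36×26.6) = 0.001681 K/W
R_silica brick = L/(kA) = 0.195/(1.23×26.6) = 0.00596 K/W
R_outer film = 1/(h_o·A) = 1/(28×26.6) = 0.001343 K/W
R_total = 0.01231 K/W;  Q = ΔT/R_total = 816/0.01231 = 66280 W
T_interface = T_inner − Q·ΣR(inner→interface) = 1126 − 66300×0.005008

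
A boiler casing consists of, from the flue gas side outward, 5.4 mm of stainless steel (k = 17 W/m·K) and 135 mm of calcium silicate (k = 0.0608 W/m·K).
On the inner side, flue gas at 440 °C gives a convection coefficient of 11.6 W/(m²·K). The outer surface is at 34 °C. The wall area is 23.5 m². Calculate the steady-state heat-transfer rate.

Q ≈ 4140 W

Treating each layer as a thermal resistance in series:
R_inner film = 1/(h_i·A) = 1/(11.6×23.5) = 0.003668 K/W
R_stainless steel = L/(kA) = 0.0054/(17×23.5) = 1.352×10^-5 K/W
R_calcium silicate = L/(kA) = 0.135/(0.0608×23.5) = 0.09448 K/W
R_total = 0.09817 K/W
Q = ΔT / R_total = 406 / 0.09817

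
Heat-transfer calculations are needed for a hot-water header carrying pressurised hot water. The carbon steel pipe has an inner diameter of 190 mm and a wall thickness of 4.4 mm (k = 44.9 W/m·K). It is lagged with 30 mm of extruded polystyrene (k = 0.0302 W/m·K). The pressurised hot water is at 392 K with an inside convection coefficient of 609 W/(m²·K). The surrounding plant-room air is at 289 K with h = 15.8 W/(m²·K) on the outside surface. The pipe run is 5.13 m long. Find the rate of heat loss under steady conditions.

Treating each annulus and film as a series resistance:
R_inner film = 1/(h_i·2πr₁L) = 1/(609×2π×0.095×5.13) = 5.362×10^-4 K/W
R_carbon steel pipe wall = ln(99.4/95)/(2π×44.9×5.13) = 3.128×10^-5 K/W
R_extruded polystyrene = ln(129.4/99.4)/(2π×0.0302×5.13) = 0.271 K/W
R_outer film = 1/(h_o·2πr_oL) = 1/(15.8×2π×0.1294×5.13) = 0.01517 K/W
R_total = 0.2867 K/W
Q = ΔT/R_total = 103/0.2867

Q ≈ 359 W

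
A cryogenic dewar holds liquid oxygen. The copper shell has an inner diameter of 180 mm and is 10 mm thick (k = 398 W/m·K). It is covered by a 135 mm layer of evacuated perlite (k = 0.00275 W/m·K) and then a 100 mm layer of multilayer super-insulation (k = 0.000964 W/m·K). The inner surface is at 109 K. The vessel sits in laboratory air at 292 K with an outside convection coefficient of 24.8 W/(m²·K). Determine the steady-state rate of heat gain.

Q ≈ 0.675 W

Radial (spherical) resistances in series:
R_copper shell = (1/0.09 − 1/0.1)/(4π×398) = 2.222×10^-4 K/W
R_evacuated perlite = (1/0.1 − 1/0.235)/(4π×0.00275) = 166.2 K/W
R_multilayer super-insulation = (1/0.235 − 1/0.335)/(4π×0.000964) = 104.9 K/W
R_outer film = 1/(h·4πr_o²) = 1/(24.8×4π×0.335²) = 0.02859 K/W
R_total = 271.1 K/W
Q = ΔT/R_total = 183/271.1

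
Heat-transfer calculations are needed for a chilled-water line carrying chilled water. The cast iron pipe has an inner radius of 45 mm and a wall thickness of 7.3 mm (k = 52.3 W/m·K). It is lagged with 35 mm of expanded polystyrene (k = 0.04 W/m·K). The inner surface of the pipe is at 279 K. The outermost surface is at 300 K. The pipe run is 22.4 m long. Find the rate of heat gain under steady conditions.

Radial resistances (cylindrical: R_cond = ln(r_o/r_i)/(2πkL), R_conv = 1/(h·2πrL)):
R_cast iron pipe wall = ln(52.3/45)/(2π×52.3×22.4) = 2.042×10^-5 K/W
R_expanded polystyrene = ln(87.3/52.3)/(2π×0.04×22.4) = 0.09101 K/W
R_total = 0.09103 K/W
Q = ΔT/R_total = 21/0.09103

Q ≈ 231 W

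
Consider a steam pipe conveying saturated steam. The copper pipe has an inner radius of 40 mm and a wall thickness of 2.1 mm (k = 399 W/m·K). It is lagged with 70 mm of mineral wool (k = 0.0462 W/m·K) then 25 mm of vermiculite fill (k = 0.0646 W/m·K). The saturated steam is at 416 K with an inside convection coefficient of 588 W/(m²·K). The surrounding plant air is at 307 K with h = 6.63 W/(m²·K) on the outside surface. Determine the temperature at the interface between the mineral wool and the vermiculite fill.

T ≈ 325 K

Per-layer cylindrical resistances, series-summed:
R_inner film = 1/(h_i·2πr₁L) = 1/(588×2π×0.04×1) = 0.006767 K/W
R_copper pipe wall = ln(42.1/40)/(2π×399×1) = 2.041×10^-5 K/W
R_mineral wool = ln(112.1/42.1)/(2π×0.0462×1) = 3.374 K/W
R_vermiculite fill = ln(137.1/112.1)/(2π×0.0646×1) = 0.496 K/W
R_outer film = 1/(h_o·2πr_oL) = 1/(6.63×2π×0.1371×1) = 0.1751 K/W
R_total = 4.052 K/W
Q = ΔT/R_total = 109/4.052
Q = 26.9 W/m
T_interface = T_inner − Q·ΣR(inner→interface) = 416 − 26.9×3.381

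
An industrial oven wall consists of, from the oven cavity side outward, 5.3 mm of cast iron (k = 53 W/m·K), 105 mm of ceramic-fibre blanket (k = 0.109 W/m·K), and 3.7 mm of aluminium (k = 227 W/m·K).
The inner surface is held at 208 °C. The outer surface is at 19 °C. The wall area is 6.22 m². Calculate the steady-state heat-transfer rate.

Q ≈ 1220 W

Thermal resistances in series:
R_cast iron = L/(kA) = 0.0053/(53×6.22) = 1.608×10^-5 K/W
R_ceramic-fibre blanket = L/(kA) = 0.105/(0.109×6.22) = 0.1549 K/W
R_aluminium = L/(kA) = 0.0037/(227×6.22) = 2.621×10^-6 K/W
R_total = 0.1549 K/W
Q = ΔT / R_total = 189 / 0.1549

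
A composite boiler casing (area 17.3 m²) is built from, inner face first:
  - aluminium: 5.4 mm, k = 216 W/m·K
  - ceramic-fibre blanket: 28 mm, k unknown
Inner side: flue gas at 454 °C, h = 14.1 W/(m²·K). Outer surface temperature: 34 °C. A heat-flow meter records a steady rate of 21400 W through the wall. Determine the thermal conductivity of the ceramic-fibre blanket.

Treating each layer as a thermal resistance in series:
R_inner film = 1/(h_i·A) = 1/(14.1×17.3) = 0.0041 K/W
R_aluminium = L/(kA) = 0.0054/(216×17.3) = 1.445×10^-6 K/W
Sum of known resistances R_other = 0.004101 K/W
Total R = ΔT/Q = 420/21400 = 0.01963 K/W
R_ceramic-fibre blanket = R_total − R_other = 0.01553 K/W
k = L/(R·A) = 0.028/(0.01553×17.3)

k ≈ 0.104 W/(m·K)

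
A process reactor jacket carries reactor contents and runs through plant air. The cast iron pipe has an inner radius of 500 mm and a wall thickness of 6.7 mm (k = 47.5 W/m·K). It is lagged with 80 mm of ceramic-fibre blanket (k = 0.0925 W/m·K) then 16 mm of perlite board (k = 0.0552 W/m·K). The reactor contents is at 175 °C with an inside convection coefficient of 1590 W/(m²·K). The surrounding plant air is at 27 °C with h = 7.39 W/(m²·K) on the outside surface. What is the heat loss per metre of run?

q′ ≈ 405 W/m

Treating each annulus and film as a series resistance:
R_inner film = 1/(h_i·2πr₁L) = 1/(1590×2π×0.5×1) = 2.002×10^-4 K/W
R_cast iron pipe wall = ln(506.7/500)/(2π×47.5×1) = 4.46×10^-5 K/W
R_ceramic-fibre blanket = ln(586.7/506.7)/(2π×0.0925×1) = 0.2522 K/W
R_perlite board = ln(602.7/586.7)/(2π×0.0552×1) = 0.07758 K/W
R_outer film = 1/(h_o·2πr_oL) = 1/(7.39×2π×0.6027×1) = 0.03573 K/W
R_total = 0.3658 K/W
Q = ΔT/R_total = 148/0.3658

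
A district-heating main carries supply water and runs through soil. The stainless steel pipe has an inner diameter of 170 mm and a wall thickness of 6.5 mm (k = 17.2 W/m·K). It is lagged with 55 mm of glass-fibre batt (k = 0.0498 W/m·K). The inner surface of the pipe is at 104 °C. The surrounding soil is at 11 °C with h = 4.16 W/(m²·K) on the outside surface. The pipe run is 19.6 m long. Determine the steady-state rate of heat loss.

For a radial system each layer contributes R = ln(r_out/r_in)/(2πkL); films add R = 1/(hA).
R_stainless steel pipe wall = ln(91.5/85)/(2π×17.2×19.6) = 3.479×10^-5 K/W
R_glass-fibre batt = ln(146.5/91.5)/(2π×0.0498×19.6) = 0.07675 K/W
R_outer film = 1/(h_o·2πr_oL) = 1/(4.16×2π×0.1465×19.6) = 0.01332 K/W
R_total = 0.09011 K/W
Q = ΔT/R_total = 93/0.09011

Q ≈ 1030 W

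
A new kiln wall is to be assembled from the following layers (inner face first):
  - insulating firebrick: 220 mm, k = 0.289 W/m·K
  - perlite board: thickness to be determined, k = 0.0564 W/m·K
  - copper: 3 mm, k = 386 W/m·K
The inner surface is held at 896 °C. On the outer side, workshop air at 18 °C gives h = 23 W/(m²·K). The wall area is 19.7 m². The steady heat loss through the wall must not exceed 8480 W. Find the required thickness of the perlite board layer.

Series thermal resistances:
R_insulating firebrick = L/(kA) = 0.22/(0.289×19.7) = 0.03864 K/W
R_copper = L/(kA) = 0.003/(386×19.7) = 3.945×10^-7 K/W
R_outer film = 1/(h_o·A) = 1/(23×19.7) = 0.002207 K/W
Sum of the known resistances R_other = 0.04085 K/W
Required total resistance R_tot = ΔT/Q_allow = 878/8480 = 0.1035 K/W
R_perlite board = R_tot − R_other = 0.06269 K/W
L = R·k·A = 0.06269×0.0564×19.7

L ≈ 69.7 mm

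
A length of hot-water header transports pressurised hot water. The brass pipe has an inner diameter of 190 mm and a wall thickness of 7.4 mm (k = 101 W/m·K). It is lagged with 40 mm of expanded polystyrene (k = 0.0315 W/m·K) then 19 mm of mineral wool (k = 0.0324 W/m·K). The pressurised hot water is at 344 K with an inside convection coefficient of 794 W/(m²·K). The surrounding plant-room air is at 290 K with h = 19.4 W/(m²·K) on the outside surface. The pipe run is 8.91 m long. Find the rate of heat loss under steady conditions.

Cylindrical conduction, so R = ln(r₂/r₁)/(2πkL) per layer, in series:
R_inner film = 1/(h_i·2πr₁L) = 1/(794×2π×0.095×8.91) = 2.368×10^-4 K/W
R_brass pipe wall = ln(102.4/95)/(2π×101×8.91) = 1.327×10^-5 K/W
R_expanded polystyrene = ln(142.4/102.4)/(2π×0.0315×8.91) = 0.187 K/W
R_mineral wool = ln(161.4/142.4)/(2π×0.0324×8.91) = 0.06905 K/W
R_outer film = 1/(h_o·2πr_oL) = 1/(19.4×2π×0.1614×8.91) = 0.005705 K/W
R_total = 0.262 K/W
Q = ΔT/R_total = 54/0.262

Q ≈ 206 W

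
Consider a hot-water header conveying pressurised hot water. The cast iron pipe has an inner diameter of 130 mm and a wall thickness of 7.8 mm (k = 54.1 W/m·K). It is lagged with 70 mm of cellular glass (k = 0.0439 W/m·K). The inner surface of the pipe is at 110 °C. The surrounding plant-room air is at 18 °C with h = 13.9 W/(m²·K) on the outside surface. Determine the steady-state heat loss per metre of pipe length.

q′ ≈ 36.5 W/m

For a radial system each layer contributes R = ln(r_out/r_in)/(2πkL); films add R = 1/(hA).
R_cast iron pipe wall = ln(72.8/65)/(2π×54.1×1) = 3.334×10^-4 K/W
R_cellular glass = ln(142.8/72.8)/(2π×0.0439×1) = 2.443 K/W
R_outer film = 1/(h_o·2πr_oL) = 1/(13.9×2π×0.1428×1) = 0.08018 K/W
R_total = 2.523 K/W
Q = ΔT/R_total = 92/2.523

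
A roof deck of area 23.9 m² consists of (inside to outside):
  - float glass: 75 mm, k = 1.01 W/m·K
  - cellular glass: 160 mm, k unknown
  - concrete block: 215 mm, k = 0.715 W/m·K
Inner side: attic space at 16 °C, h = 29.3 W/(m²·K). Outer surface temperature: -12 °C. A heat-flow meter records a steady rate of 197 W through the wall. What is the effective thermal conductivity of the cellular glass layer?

Thermal resistances in series:
R_inner film = 1/(h_i·A) = 1/(29.3×23.9) = 0.001428 K/W
R_float glass = L/(kA) = 0.075/(1.01×23.9) = 0.003107 K/W
R_concrete block = L/(kA) = 0.215/(0.715×23.9) = 0.01258 K/W
Sum of known resistances R_other = 0.01712 K/W
Total R = ΔT/Q = 28/197 = 0.1421 K/W
R_cellular glass = R_total − R_other = 0.125 K/W
k = L/(R·A) = 0.16/(0.125×23.9)

k ≈ 0.0535 W/(m·K)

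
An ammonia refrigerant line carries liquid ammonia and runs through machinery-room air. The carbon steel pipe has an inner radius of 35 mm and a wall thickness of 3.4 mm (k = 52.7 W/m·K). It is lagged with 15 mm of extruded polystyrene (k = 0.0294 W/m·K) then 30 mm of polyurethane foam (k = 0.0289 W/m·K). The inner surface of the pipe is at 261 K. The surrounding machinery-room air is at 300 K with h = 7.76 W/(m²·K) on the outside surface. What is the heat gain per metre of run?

q′ ≈ 8.69 W/m

Cylindrical conduction, so R = ln(r₂/r₁)/(2πkL) per layer, in series:
R_carbon steel pipe wall = ln(38.4/35)/(2π×52.7×1) = 2.8×10^-4 K/W
R_extruded polystyrene = ln(53.4/38.4)/(2π×0.0294×1) = 1.785 K/W
R_polyurethane foam = ln(83.4/53.4)/(2π×0.0289×1) = 2.455 K/W
R_outer film = 1/(h_o·2πr_oL) = 1/(7.76×2π×0.0834×1) = 0.2459 K/W
R_total = 4.487 K/W
Q = ΔT/R_total = 39/4.487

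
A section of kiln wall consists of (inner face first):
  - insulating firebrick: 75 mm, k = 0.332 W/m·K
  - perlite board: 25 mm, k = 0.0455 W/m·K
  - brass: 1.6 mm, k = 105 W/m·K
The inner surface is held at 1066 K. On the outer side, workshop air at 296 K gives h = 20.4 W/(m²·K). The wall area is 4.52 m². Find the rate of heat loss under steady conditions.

Q ≈ 4220 W

Treating each layer as a thermal resistance in series:
R_insulating firebrick = L/(kA) = 0.075/(0.332×4.52) = 0.04998 K/W
R_perlite board = L/(kA) = 0.025/(0.0455×4.52) = 0.1216 K/W
R_brass = L/(kA) = 0.0016/(105×4.52) = 3.371×10^-6 K/W
R_outer film = 1/(h_o·A) = 1/(20.4×4.52) = 0.01085 K/W
R_total = 0.1824 K/W
Q = ΔT / R_total = 770 / 0.1824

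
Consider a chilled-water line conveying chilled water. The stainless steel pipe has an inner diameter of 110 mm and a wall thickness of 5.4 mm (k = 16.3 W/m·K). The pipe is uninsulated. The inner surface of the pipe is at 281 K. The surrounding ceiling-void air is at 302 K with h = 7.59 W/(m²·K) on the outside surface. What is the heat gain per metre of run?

Cylindrical conduction, so R = ln(r₂/r₁)/(2πkL) per layer, in series:
R_stainless steel pipe wall = ln(60.4/55)/(2π×16.3×1) = 9.145×10^-4 K/W
R_outer film = 1/(h_o·2πr_oL) = 1/(7.59×2π×0.0604×1) = 0.3472 K/W
R_total = 0.3481 K/W
Q = ΔT/R_total = 21/0.3481

q′ ≈ 60.3 W/m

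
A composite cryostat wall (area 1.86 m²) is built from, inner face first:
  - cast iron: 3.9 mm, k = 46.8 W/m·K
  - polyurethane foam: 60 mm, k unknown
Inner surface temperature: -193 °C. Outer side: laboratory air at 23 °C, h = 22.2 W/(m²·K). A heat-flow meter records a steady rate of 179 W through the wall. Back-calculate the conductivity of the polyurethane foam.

k ≈ 0.0273 W/(m·K)

Using the resistance-network approach (series):
R_cast iron = L/(kA) = 0.0039/(46.8×1.86) = 4.48×10^-5 K/W
R_outer film = 1/(h_o·A) = 1/(22.2×1.86) = 0.02422 K/W
Sum of known resistances R_other = 0.02426 K/W
Total R = ΔT/Q = 216/179 = 1.207 K/W
R_polyurethane foam = R_total − R_other = 1.182 K/W
k = L/(R·A) = 0.06/(1.182×1.86)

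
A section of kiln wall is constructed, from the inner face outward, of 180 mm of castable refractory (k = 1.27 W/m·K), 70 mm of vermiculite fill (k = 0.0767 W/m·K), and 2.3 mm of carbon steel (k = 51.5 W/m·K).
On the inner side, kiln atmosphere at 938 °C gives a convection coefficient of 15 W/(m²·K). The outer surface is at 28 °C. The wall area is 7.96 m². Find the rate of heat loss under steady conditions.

Q ≈ 6460 W

Thermal resistances in series:
R_inner film = 1/(h_i·A) = 1/(15×7.96) = 0.008375 K/W
R_castable refractory = L/(kA) = 0.18/(1.27×7.96) = 0.01781 K/W
R_vermiculite fill = L/(kA) = 0.07/(0.0767×7.96) = 0.1147 K/W
R_carbon steel = L/(kA) = 0.0023/(51.5×7.96) = 5.611×10^-6 K/W
R_total = 0.1408 K/W
Q = ΔT / R_total = 910 / 0.1408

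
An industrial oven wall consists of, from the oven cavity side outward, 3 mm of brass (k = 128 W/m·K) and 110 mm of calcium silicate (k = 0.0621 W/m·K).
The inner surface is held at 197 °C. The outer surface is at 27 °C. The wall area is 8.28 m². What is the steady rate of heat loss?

Treating each layer as a thermal resistance in series:
R_brass = L/(kA) = 0.003/(128×8.28) = 2.831×10^-6 K/W
R_calcium silicate = L/(kA) = 0.11/(0.0621×8.28) = 0.2139 K/W
R_total = 0.2139 K/W
Q = ΔT / R_total = 170 / 0.2139

Q ≈ 795 W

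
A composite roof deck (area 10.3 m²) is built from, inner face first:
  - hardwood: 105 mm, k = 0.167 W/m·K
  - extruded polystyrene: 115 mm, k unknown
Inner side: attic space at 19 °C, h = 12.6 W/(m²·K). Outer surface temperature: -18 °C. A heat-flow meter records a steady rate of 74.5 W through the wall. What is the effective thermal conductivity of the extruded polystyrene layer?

Model the wall as resistances in series:
R_inner film = 1/(h_i·A) = 1/(12.6×10.3) = 0.007705 K/W
R_hardwood = L/(kA) = 0.105/(0.167×10.3) = 0.06104 K/W
Sum of known resistances R_other = 0.06875 K/W
Total R = ΔT/Q = 37/74.5 = 0.4966 K/W
R_extruded polystyrene = R_total − R_other = 0.4279 K/W
k = L/(R·A) = 0.115/(0.4279×10.3)

k ≈ 0.0261 W/(m·K)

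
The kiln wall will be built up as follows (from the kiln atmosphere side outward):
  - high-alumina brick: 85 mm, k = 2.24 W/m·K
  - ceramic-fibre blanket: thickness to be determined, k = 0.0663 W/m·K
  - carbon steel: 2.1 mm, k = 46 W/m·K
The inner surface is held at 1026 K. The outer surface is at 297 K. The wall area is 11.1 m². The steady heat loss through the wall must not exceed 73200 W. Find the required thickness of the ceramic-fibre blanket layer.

L ≈ 4.81 mm

Treating each layer as a thermal resistance in series:
R_high-alumina brick = L/(kA) = 0.085/(2.24×11.1) = 0.003419 K/W
R_carbon steel = L/(kA) = 0.0021/(46×11.1) = 4.113×10^-6 K/W
Sum of the known resistances R_other = 0.003423 K/W
Required total resistance R_tot = ΔT/Q_allow = 729/73200 = 0.009959 K/W
R_ceramic-fibre blanket = R_tot − R_other = 0.006536 K/W
L = R·k·A = 0.006536×0.0663×11.1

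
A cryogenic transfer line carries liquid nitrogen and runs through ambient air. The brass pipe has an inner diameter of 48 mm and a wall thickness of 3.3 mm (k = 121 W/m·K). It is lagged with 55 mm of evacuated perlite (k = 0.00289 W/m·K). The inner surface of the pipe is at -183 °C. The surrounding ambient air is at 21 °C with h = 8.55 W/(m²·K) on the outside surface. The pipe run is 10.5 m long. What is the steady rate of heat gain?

Q ≈ 35.1 W

Per-layer cylindrical resistances, series-summed:
R_brass pipe wall = ln(27.3/24)/(2π×121×10.5) = 1.614×10^-5 K/W
R_evacuated perlite = ln(82.3/27.3)/(2π×0.00289×10.5) = 5.788 K/W
R_outer film = 1/(h_o·2πr_oL) = 1/(8.55×2π×0.0823×10.5) = 0.02154 K/W
R_total = 5.809 K/W
Q = ΔT/R_total = 204/5.809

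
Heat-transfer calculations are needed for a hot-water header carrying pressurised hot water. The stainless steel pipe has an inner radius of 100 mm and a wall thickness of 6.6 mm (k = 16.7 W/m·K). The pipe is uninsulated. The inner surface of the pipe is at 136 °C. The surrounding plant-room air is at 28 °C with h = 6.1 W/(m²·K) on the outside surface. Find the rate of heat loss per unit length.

q′ ≈ 440 W/m

Radial resistances (cylindrical: R_cond = ln(r_o/r_i)/(2πkL), R_conv = 1/(h·2πrL)):
R_stainless steel pipe wall = ln(106.6/100)/(2π×16.7×1) = 6.091×10^-4 K/W
R_outer film = 1/(h_o·2πr_oL) = 1/(6.1×2π×0.1066×1) = 0.2448 K/W
R_total = 0.2454 K/W
Q = ΔT/R_total = 108/0.2454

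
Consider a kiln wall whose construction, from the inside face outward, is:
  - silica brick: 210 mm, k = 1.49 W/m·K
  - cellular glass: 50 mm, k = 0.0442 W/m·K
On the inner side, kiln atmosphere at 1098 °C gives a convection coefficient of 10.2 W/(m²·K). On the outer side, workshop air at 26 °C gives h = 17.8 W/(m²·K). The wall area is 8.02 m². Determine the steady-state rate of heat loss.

Q ≈ 6030 W

Using the resistance-network approach (series):
R_inner film = 1/(h_i·A) = 1/(10.2×8.02) = 0.01222 K/W
R_silica brick = L/(kA) = 0.21/(1.49×8.02) = 0.01757 K/W
R_cellular glass = L/(kA) = 0.05/(0.0442×8.02) = 0.1411 K/W
R_outer film = 1/(h_o·A) = 1/(17.8×8.02) = 0.007005 K/W
R_total = 0.1779 K/W
Q = ΔT / R_total = 1072 / 0.1779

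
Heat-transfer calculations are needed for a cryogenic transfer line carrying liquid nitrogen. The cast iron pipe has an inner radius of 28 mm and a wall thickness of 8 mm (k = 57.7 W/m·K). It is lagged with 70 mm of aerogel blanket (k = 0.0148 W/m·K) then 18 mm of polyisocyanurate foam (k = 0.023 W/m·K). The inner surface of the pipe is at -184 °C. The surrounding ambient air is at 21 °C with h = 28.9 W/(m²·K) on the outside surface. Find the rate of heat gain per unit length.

q′ ≈ 16.1 W/m

Cylindrical conduction, so R = ln(r₂/r₁)/(2πkL) per layer, in series:
R_cast iron pipe wall = ln(36/28)/(2π×57.7×1) = 6.932×10^-4 K/W
R_aerogel blanket = ln(106/36)/(2π×0.0148×1) = 11.61 K/W
R_polyisocyanurate foam = ln(124/106)/(2π×0.023×1) = 1.085 K/W
R_outer film = 1/(h_o·2πr_oL) = 1/(28.9×2π×0.124×1) = 0.04441 K/W
R_total = 12.74 K/W
Q = ΔT/R_total = 205/12.74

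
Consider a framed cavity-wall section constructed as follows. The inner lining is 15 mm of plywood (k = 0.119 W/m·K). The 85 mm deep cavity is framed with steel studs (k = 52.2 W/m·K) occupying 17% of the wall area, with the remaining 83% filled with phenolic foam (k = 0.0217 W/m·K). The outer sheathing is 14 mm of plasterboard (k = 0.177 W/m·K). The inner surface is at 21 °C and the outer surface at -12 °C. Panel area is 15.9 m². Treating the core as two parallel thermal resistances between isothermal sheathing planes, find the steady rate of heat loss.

Q ≈ 2440 W

Sheathing layers in series; stud and cavity paths in parallel between them.
R_inner = 0.015/(0.119×15.9) = 0.007928 K/W
R_stud  = 0.085/(52.2×0.17×15.9) = 6.024×10^-4 K/W
R_cav   = 0.085/(0.0217×0.83×15.9) = 0.2968 K/W
1/R_core = 1/R_stud + 1/R_cav → R_core = 6.012×10^-4 K/W
R_outer = 0.014/(0.177×15.9) = 0.004975 K/W
R_total = 0.0135 K/W
Q = ΔT/R_total = 33/0.0135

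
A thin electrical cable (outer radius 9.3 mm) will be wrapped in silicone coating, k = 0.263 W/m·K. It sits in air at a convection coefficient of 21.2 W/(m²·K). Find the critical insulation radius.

r_cr ≈ 12.4 mm

For a cylinder r_cr = k/h = 0.263/21.2
r_cr = 12.4 mm; since the bare radius (9.3 mm) is below r_cr, adding a thin layer of insulation will *increase* heat loss.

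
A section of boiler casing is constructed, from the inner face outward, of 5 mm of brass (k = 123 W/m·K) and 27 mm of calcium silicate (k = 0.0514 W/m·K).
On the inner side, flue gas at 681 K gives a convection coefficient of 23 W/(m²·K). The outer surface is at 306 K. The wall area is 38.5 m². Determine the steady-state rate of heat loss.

Series thermal resistances:
R_inner film = 1/(h_i·A) = 1/(23×38.5) = 0.001129 K/W
R_brass = L/(kA) = 0.005/(123×38.5) = 1.056×10^-6 K/W
R_calcium silicate = L/(kA) = 0.027/(0.0514×38.5) = 0.01364 K/W
R_total = 0.01477 K/W
Q = ΔT / R_total = 375 / 0.01477

Q ≈ 25400 W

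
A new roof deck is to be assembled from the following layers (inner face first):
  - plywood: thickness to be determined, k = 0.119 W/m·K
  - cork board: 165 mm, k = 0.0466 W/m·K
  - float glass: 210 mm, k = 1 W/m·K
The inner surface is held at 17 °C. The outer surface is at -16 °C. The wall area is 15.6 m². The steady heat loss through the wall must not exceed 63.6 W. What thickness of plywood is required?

L ≈ 517 mm

Model the wall as resistances in series:
R_cork board = L/(kA) = 0.165/(0.0466×15.6) = 0.227 K/W
R_float glass = L/(kA) = 0.21/(1×15.6) = 0.01346 K/W
Sum of the known resistances R_other = 0.2404 K/W
Required total resistance R_tot = ΔT/Q_allow = 33/63.6 = 0.5189 K/W
R_plywood = R_tot − R_other = 0.2784 K/W
L = R·k·A = 0.2784×0.119×15.6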